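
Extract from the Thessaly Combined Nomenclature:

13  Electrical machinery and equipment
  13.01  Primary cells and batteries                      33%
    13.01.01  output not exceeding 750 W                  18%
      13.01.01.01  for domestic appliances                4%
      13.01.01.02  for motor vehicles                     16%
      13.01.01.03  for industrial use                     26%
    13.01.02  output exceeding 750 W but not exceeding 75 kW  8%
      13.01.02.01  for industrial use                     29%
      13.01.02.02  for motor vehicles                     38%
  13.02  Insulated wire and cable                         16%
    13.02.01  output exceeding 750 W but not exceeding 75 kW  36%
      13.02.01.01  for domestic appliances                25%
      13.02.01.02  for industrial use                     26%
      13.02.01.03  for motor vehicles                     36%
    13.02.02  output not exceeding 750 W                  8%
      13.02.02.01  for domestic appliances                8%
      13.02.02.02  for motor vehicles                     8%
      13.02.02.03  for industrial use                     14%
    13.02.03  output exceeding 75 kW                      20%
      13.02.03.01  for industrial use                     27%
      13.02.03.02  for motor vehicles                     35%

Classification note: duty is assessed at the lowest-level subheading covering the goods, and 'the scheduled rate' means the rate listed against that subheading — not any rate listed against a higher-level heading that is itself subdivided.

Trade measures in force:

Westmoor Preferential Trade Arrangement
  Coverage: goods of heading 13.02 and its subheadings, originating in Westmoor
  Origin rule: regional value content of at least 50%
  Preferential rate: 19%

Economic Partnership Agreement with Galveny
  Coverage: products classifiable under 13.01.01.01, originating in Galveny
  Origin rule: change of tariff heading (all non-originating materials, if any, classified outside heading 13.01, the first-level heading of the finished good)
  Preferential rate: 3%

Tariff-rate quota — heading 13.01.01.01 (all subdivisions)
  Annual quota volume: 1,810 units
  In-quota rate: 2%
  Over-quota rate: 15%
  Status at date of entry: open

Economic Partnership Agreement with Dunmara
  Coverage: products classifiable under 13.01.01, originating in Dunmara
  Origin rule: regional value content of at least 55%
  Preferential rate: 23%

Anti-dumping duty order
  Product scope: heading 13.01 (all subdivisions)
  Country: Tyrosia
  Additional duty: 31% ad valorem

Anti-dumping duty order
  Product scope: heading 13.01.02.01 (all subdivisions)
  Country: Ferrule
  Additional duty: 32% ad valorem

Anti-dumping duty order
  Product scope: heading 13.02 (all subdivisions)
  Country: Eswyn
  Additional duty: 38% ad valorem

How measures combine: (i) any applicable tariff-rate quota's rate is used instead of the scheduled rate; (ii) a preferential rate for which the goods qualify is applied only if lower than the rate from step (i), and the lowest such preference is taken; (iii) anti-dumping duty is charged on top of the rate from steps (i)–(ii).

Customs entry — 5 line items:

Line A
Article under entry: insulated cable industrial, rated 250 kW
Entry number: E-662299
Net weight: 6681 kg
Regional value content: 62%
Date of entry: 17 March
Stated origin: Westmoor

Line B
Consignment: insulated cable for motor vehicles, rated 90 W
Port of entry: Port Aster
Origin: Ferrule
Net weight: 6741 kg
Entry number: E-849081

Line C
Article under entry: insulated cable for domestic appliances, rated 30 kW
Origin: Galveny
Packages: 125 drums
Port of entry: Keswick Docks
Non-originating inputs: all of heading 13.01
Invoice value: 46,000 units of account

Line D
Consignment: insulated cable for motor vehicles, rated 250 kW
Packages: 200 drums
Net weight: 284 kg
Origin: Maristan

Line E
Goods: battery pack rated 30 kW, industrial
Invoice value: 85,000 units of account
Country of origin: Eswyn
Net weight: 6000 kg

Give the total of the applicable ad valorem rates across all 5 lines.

116%

Line A: insulated cable → 13.02; rated 250 kW → 13.02.03; industrial → 13.02.03.01. Scheduled 27%. Westmoor agreement on 13.02: RVC ≥ 50% → 19% available; preferential 19%. → 19%.
Line B: insulated cable → 13.02; rated 90 W → 13.02.02; for motor vehicles → 13.02.02.02. Scheduled 8%. No special measure applies. → 8%.
Line C: insulated cable → 13.02; rated 30 kW → 13.02.01; for domestic appliances → 13.02.01.01. Scheduled 25%. Galveny agreement on 13.01.01.01: 13.02.01.01 not covered. → 25%.
Line D: insulated cable → 13.02; rated 250 kW → 13.02.03; for motor vehicles → 13.02.03.02. Scheduled 35%. No special measure applies. → 35%.
Line E: battery pack → 13.01; rated 30 kW → 13.01.02; industrial → 13.01.02.01. Scheduled 29%. No special measure applies. → 29%.
Sum: 19% + 8% + 25% + 35% + 29% = 116%.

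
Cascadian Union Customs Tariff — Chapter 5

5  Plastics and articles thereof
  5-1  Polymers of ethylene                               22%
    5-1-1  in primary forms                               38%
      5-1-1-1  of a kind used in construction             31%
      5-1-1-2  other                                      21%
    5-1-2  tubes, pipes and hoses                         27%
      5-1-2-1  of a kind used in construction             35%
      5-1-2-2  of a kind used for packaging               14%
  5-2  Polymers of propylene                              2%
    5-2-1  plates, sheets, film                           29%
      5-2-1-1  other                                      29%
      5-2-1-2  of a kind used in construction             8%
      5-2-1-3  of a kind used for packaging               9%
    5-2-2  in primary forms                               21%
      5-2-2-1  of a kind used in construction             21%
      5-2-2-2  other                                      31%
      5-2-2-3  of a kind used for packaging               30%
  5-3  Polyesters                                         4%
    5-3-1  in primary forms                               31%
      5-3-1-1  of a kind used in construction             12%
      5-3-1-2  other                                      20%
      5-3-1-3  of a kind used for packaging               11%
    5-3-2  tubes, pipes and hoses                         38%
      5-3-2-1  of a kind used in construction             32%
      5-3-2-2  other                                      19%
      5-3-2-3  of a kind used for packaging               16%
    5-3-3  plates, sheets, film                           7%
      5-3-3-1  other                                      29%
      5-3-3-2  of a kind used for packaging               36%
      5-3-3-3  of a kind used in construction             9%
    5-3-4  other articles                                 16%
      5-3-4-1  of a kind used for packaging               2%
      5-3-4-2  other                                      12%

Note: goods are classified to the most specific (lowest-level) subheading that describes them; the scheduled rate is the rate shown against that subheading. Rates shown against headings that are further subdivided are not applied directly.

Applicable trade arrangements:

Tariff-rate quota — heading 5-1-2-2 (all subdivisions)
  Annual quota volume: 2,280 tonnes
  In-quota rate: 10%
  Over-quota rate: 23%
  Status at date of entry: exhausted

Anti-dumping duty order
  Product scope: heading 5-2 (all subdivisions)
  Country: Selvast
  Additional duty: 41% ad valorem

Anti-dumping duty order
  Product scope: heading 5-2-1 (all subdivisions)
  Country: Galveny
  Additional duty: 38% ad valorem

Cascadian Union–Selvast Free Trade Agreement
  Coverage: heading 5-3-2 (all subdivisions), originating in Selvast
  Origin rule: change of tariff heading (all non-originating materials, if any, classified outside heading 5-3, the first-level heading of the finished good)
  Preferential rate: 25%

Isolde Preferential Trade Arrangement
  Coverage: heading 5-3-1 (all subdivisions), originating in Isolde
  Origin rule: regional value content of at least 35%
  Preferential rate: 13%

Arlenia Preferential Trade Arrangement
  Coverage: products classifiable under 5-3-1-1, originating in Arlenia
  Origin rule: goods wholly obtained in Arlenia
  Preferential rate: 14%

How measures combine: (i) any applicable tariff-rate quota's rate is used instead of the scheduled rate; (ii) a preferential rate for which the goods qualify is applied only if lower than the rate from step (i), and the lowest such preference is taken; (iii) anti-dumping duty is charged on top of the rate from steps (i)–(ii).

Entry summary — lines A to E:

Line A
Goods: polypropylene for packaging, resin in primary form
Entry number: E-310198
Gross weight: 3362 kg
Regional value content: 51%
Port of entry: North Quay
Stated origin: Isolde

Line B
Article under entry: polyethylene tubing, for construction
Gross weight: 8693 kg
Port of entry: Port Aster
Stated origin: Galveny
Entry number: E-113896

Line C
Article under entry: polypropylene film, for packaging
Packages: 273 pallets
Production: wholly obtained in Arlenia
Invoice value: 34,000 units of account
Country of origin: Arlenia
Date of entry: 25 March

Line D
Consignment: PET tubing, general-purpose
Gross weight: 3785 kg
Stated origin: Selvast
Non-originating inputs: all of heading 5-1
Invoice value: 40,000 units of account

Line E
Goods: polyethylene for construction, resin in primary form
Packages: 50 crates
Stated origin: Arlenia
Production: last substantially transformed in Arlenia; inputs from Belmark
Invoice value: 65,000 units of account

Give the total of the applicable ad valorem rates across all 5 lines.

124%

Line A: polypropylene → 5-2; resin in primary form → 5-2-2; for packaging → 5-2-2-3. Scheduled 30%. Isolde agreement on 5-3-1: 5-2-2-3 not covered. → 30%.
Line B: polyethylene → 5-1; tubing → 5-1-2; for construction → 5-1-2-1. Scheduled 35%. No special measure applies. → 35%.
Line C: polypropylene → 5-2; film → 5-2-1; for packaging → 5-2-1-3. Scheduled 9%. Arlenia agreement on 5-3-1-1: 5-2-1-3 not covered. → 9%.
Line D: PET → 5-3; tubing → 5-3-2; general-purpose → 5-3-2-2. Scheduled 19%. Selvast agreement on 5-3-2: CTH met → 25% available; preference 25% not lower than 19% → no reduction. → 19%.
Line E: polyethylene → 5-1; resin in primary form → 5-1-1; for construction → 5-1-1-1. Scheduled 31%. Arlenia agreement on 5-3-1-1: 5-1-1-1 not covered. → 31%.
Sum: 30% + 35% + 9% + 19% + 31% = 124%.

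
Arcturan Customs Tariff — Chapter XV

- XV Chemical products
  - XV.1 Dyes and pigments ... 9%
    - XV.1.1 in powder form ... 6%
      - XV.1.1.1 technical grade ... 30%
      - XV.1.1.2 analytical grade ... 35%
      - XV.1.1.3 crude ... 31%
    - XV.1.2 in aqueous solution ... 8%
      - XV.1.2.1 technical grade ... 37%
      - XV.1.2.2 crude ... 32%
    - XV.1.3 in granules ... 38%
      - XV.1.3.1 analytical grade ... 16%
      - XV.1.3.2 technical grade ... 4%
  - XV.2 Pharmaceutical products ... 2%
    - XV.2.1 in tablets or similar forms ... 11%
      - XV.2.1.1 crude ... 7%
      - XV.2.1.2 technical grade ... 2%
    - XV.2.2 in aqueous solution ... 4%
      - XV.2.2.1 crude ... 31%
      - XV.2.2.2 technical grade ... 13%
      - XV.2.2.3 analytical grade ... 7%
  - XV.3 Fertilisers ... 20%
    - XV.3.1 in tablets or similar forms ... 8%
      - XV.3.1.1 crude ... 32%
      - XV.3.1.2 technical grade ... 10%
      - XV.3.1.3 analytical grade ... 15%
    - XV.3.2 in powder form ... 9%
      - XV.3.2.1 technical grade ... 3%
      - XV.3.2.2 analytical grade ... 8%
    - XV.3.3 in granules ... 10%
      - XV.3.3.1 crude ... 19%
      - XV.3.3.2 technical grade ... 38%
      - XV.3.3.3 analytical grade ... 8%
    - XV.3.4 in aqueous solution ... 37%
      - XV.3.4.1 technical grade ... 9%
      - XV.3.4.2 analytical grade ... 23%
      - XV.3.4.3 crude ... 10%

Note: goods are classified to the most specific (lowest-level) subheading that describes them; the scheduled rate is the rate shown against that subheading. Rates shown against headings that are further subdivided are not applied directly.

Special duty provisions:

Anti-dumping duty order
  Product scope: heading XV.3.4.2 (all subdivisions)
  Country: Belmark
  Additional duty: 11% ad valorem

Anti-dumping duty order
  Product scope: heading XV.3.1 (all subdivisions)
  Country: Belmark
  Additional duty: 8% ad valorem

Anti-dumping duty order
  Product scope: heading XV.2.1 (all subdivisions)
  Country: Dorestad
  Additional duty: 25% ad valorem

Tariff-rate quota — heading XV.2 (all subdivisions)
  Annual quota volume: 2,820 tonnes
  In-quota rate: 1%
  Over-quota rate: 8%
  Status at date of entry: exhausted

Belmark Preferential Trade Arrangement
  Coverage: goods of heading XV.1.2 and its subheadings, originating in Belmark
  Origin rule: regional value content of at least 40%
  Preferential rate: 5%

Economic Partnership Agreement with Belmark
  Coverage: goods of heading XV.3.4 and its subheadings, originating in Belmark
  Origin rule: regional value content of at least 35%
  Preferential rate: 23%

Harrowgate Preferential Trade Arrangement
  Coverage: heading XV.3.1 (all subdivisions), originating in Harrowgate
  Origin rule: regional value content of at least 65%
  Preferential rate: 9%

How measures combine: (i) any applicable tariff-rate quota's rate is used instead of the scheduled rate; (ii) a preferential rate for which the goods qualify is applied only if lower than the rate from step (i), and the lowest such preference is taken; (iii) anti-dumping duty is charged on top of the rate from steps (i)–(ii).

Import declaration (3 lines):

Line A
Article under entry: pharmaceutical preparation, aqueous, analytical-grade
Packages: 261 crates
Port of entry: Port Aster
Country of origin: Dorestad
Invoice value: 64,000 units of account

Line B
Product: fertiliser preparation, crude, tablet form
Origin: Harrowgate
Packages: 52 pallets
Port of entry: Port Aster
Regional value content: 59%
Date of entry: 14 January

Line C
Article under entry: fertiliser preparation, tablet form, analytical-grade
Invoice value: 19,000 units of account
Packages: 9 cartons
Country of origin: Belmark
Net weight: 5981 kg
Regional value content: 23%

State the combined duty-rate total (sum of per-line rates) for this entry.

63%

Line A: pharmaceutical → XV.2; aqueous → XV.2.2; analytical-grade → XV.2.2.3. Scheduled 7%. quota on XV.2 exhausted → over-quota 8%. → 8%.
Line B: fertiliser → XV.3; tablet form → XV.3.1; crude → XV.3.1.1. Scheduled 32%. Harrowgate agreement on XV.3.1: RVC < 65%. → 32%.
Line C: fertiliser → XV.3; tablet form → XV.3.1; analytical-grade → XV.3.1.3. Scheduled 15%. Belmark agreement on XV.1.2: XV.3.1.3 not covered; Belmark agreement on XV.3.4: XV.3.1.3 not covered; anti-dumping (Belmark, XV.3.1): +8%; total 15% + 8% = 23%. → 23%.
Sum: 8% + 32% + 23% = 63%.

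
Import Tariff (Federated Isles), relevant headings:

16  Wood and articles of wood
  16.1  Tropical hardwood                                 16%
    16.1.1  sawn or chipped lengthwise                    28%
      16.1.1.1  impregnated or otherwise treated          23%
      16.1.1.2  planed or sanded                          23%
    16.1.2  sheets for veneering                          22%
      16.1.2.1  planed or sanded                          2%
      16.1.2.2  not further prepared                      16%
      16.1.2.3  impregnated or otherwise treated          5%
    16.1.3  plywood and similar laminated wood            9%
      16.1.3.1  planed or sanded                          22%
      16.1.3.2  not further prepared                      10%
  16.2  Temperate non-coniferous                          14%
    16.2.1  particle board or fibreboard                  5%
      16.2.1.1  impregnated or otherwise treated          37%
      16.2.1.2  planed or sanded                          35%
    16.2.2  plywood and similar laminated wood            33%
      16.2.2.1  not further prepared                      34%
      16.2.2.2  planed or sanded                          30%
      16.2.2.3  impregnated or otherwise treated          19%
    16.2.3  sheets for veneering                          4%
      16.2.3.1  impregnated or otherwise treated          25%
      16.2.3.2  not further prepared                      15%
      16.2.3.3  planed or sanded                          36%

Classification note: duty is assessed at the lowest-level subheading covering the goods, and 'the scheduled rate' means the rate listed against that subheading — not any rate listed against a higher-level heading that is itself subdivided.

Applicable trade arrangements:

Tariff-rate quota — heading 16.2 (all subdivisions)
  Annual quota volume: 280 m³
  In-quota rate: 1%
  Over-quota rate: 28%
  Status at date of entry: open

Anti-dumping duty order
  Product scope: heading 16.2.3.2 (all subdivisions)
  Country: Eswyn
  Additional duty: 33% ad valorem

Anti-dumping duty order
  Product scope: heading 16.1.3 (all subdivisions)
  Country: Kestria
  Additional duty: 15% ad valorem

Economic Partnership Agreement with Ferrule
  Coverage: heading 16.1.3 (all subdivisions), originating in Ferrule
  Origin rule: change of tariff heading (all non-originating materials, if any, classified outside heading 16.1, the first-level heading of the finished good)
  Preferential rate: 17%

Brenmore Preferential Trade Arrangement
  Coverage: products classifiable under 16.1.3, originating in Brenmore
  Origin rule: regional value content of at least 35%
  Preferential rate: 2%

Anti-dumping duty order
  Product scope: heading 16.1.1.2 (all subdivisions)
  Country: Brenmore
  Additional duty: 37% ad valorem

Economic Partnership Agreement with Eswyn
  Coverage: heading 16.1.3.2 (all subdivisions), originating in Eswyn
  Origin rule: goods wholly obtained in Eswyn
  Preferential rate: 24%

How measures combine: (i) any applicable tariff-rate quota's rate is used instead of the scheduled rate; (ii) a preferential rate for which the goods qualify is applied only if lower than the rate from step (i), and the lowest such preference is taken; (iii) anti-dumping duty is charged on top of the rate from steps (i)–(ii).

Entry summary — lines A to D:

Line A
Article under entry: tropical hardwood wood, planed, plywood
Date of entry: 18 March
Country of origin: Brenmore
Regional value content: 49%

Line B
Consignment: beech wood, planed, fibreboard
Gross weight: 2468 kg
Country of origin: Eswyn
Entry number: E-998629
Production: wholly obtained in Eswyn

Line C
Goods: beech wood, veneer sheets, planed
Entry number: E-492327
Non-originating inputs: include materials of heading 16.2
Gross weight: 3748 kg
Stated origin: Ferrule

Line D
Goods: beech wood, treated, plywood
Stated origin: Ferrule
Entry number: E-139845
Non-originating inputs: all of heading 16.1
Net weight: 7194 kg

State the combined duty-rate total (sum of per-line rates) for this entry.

5%

Line A: tropical hardwood → 16.1; plywood → 16.1.3; planed → 16.1.3.1. Scheduled 22%. Brenmore agreement on 16.1.3: RVC ≥ 35% → 2% available; preferential 2%. → 2%.
Line B: beech → 16.2; fibreboard → 16.2.1; planed → 16.2.1.2. Scheduled 35%. quota on 16.2 open → in-quota 1%; Eswyn agreement on 16.1.3.2: 16.2.1.2 not covered. → 1%.
Line C: beech → 16.2; veneer sheets → 16.2.3; planed → 16.2.3.3. Scheduled 36%. quota on 16.2 open → in-quota 1%; Ferrule agreement on 16.1.3: 16.2.3.3 not covered. → 1%.
Line D: beech → 16.2; plywood → 16.2.2; treated → 16.2.2.3. Scheduled 19%. quota on 16.2 open → in-quota 1%; Ferrule agreement on 16.1.3: 16.2.2.3 not covered. → 1%.
Sum: 2% + 1% + 1% + 1% = 5%.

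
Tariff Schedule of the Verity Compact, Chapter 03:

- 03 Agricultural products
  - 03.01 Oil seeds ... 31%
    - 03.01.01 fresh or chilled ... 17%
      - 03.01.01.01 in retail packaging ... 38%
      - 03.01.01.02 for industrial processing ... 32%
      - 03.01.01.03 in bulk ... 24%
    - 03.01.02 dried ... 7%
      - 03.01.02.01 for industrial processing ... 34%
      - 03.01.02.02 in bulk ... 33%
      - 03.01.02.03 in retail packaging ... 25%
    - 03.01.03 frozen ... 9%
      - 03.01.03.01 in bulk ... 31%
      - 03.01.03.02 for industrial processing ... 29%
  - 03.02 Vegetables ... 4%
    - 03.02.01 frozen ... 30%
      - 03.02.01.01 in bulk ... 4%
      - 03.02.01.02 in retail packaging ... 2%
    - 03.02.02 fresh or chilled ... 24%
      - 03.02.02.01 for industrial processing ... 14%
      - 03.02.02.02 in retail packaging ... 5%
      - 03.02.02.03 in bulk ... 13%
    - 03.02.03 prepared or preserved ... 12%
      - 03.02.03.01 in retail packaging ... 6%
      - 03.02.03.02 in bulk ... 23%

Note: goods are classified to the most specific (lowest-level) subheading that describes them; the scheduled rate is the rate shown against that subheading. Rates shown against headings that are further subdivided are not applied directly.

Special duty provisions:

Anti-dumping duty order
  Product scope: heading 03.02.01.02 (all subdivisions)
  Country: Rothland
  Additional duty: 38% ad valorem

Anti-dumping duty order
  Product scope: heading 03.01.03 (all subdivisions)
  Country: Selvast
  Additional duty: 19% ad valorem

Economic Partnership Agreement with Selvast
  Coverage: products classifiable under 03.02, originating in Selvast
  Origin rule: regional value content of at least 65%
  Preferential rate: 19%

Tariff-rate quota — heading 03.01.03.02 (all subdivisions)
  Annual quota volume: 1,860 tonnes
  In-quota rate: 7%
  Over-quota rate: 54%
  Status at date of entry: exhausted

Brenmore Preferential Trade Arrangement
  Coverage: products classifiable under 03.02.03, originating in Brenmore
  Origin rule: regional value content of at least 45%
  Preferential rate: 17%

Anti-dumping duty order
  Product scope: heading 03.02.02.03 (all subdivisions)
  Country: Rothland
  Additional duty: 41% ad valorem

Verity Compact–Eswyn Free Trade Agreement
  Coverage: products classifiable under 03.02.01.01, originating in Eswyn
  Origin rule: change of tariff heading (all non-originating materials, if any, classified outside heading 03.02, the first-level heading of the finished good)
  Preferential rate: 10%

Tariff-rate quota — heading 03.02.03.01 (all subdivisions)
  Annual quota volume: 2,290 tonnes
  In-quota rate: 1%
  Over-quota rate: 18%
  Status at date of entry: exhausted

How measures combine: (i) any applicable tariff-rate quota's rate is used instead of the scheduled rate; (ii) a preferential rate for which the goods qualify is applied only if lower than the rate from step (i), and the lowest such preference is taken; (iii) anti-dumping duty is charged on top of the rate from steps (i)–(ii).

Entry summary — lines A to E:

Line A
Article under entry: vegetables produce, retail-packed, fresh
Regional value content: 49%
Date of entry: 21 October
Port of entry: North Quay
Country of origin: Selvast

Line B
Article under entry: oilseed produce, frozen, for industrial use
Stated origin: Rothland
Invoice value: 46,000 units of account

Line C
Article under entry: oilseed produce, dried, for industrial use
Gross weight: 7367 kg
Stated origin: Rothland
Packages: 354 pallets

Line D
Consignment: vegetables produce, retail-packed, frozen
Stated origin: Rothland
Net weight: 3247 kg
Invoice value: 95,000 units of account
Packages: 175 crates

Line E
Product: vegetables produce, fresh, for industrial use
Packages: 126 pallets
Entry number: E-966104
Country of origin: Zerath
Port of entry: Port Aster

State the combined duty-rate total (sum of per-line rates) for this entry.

147%

Line A: vegetables → 03.02; fresh → 03.02.02; retail-packed → 03.02.02.02. Scheduled 5%. Selvast agreement on 03.02: RVC < 65%. → 5%.
Line B: oilseed → 03.01; frozen → 03.01.03; for industrial use → 03.01.03.02. Scheduled 29%. quota on 03.01.03.02 exhausted → over-quota 54%. → 54%.
Line C: oilseed → 03.01; dried → 03.01.02; for industrial use → 03.01.02.01. Scheduled 34%. No special measure applies. → 34%.
Line D: vegetables → 03.02; frozen → 03.02.01; retail-packed → 03.02.01.02. Scheduled 2%. anti-dumping (Rothland, 03.02.01.02): +38%; total 2% + 38% = 40%. → 40%.
Line E: vegetables → 03.02; fresh → 03.02.02; for industrial use → 03.02.02.01. Scheduled 14%. No special measure applies. → 14%.
Sum: 5% + 54% + 34% + 40% + 14% = 147%.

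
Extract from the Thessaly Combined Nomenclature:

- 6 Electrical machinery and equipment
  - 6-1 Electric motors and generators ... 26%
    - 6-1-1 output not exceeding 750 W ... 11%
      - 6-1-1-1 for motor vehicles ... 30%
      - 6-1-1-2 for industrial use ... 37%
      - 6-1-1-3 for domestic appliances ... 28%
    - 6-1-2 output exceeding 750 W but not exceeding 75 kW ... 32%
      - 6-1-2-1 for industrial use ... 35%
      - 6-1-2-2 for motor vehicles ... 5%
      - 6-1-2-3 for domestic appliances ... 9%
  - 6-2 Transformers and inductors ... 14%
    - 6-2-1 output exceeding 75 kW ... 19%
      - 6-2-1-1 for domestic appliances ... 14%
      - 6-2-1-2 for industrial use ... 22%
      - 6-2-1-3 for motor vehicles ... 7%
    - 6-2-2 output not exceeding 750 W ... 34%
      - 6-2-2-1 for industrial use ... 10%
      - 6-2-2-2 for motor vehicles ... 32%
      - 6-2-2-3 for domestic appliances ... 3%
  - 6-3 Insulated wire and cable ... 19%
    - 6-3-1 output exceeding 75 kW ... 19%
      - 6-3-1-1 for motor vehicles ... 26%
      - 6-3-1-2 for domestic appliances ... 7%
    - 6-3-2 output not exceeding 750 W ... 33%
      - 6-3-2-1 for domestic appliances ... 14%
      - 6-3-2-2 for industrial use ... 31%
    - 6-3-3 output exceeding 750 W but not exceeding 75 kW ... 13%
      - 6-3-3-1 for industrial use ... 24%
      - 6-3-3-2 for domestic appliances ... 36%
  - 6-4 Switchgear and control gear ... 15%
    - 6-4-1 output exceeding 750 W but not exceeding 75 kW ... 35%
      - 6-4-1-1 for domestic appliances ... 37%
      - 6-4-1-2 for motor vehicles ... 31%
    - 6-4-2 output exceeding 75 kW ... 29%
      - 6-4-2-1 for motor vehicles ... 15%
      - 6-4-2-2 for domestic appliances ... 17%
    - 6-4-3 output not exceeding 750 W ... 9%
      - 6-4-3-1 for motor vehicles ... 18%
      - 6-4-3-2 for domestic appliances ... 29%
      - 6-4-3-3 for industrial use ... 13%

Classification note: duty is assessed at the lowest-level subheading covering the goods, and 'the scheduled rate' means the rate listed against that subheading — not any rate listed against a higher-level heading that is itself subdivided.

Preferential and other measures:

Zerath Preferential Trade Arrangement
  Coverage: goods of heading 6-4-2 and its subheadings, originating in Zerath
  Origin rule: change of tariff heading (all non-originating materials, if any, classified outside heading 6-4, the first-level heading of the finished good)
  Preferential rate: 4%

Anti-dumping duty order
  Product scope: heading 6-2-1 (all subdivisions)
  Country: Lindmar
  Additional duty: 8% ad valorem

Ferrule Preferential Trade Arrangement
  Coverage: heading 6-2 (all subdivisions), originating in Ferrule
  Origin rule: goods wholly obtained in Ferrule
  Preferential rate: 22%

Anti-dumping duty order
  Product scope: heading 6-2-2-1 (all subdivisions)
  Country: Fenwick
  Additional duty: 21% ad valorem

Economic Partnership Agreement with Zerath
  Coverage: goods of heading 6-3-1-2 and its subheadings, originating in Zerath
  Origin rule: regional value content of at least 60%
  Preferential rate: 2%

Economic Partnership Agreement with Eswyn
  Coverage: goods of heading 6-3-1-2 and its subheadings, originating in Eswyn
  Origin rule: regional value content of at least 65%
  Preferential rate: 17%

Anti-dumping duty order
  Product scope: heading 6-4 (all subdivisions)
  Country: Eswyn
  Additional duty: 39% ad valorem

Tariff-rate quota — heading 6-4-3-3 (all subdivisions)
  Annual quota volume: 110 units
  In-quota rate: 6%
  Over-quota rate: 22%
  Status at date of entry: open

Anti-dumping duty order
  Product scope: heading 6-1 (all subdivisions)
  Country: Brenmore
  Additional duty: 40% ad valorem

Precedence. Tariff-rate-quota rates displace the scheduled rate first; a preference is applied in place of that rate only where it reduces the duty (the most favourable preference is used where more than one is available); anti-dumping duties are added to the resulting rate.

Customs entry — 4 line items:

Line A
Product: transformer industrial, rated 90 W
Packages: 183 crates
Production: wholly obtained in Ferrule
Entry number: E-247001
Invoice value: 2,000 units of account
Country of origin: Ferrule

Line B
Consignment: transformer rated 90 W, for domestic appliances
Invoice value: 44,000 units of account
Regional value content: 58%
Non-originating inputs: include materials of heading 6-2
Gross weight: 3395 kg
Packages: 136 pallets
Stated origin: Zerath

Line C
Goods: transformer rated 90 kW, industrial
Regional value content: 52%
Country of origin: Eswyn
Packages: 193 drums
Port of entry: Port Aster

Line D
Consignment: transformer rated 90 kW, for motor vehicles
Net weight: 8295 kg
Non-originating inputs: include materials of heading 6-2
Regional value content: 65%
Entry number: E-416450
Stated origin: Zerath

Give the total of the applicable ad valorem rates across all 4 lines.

42%

Line A: transformer → 6-2; rated 90 W → 6-2-2; industrial → 6-2-2-1. Scheduled 10%. Ferrule agreement on 6-2: wholly obtained → 22% available; preference 22% not lower than 10% → no reduction. → 10%.
Line B: transformer → 6-2; rated 90 W → 6-2-2; for domestic appliances → 6-2-2-3. Scheduled 3%. Zerath agreement on 6-4-2: 6-2-2-3 not covered; Zerath agreement on 6-3-1-2: 6-2-2-3 not covered. → 3%.
Line C: transformer → 6-2; rated 90 kW → 6-2-1; industrial → 6-2-1-2. Scheduled 22%. Eswyn agreement on 6-3-1-2: 6-2-1-2 not covered. → 22%.
Line D: transformer → 6-2; rated 90 kW → 6-2-1; for motor vehicles → 6-2-1-3. Scheduled 7%. Zerath agreement on 6-4-2: 6-2-1-3 not covered; Zerath agreement on 6-3-1-2: 6-2-1-3 not covered. → 7%.
Sum: 10% + 3% + 22% + 7% = 42%.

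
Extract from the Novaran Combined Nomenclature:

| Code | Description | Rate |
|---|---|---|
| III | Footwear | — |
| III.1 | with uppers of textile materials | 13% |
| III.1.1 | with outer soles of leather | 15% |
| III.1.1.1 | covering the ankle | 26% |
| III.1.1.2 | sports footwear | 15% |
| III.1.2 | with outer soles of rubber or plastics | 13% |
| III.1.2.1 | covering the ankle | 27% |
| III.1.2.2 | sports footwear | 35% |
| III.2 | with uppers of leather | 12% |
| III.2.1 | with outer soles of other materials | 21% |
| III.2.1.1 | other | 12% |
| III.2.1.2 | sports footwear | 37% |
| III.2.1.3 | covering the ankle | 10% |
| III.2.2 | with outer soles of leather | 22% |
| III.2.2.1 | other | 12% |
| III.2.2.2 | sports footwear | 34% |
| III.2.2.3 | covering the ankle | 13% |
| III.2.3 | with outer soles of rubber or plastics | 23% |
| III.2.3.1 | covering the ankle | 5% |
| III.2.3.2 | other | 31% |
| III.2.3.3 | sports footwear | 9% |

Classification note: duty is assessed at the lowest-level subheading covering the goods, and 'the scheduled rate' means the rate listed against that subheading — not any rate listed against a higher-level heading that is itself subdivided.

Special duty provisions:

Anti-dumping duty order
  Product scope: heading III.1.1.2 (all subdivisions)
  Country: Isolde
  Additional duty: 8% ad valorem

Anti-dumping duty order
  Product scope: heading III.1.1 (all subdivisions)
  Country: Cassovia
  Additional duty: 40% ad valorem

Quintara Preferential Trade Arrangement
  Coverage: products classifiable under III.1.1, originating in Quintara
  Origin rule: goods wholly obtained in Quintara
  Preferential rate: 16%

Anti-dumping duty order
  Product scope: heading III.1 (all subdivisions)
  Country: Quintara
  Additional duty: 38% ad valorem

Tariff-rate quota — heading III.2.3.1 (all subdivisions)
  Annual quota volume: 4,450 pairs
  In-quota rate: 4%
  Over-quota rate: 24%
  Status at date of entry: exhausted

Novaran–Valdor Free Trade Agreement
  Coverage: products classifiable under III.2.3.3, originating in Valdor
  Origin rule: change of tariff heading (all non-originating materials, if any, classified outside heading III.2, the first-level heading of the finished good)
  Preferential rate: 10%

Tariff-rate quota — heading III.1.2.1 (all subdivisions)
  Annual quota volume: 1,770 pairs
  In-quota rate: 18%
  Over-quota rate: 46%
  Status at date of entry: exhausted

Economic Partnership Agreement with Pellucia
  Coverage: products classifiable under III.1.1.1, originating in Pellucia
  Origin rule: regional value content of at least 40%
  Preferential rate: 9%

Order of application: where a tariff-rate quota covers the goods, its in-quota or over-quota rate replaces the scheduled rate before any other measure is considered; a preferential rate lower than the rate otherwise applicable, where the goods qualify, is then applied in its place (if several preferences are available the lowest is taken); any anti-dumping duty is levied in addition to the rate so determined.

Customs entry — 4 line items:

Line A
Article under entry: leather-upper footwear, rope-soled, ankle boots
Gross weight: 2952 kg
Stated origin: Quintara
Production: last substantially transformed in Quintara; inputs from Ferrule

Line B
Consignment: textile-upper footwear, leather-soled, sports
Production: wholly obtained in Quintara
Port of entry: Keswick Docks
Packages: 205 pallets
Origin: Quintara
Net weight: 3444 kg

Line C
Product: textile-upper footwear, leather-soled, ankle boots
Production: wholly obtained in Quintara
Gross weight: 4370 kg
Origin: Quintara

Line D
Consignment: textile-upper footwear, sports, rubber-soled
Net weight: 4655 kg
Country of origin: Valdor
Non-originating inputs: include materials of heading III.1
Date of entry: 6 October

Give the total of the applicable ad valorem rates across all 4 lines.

Line A: leather-upper → III.2; rope-soled → III.2.1; ankle boots → III.2.1.3. Scheduled 10%. Quintara agreement on III.1.1: III.2.1.3 not covered. → 10%.
Line B: textile-upper → III.1; leather-soled → III.1.1; sports → III.1.1.2. Scheduled 15%. Quintara agreement on III.1.1: wholly obtained → 16% available; preference 16% not lower than 15% → no reduction; anti-dumping (Quintara, III.1): +38%; total 15% + 38% = 53%. → 53%.
Line C: textile-upper → III.1; leather-soled → III.1.1; ankle boots → III.1.1.1. Scheduled 26%. Quintara agreement on III.1.1: wholly obtained → 16% available; preferential 16%; anti-dumping (Quintara, III.1): +38%; total 16% + 38% = 54%. → 54%.
Line D: textile-upper → III.1; rubber-soled → III.1.2; sports → III.1.2.2. Scheduled 35%. Valdor agreement on III.2.3.3: III.1.2.2 not covered. → 35%.
Sum: 10% + 53% + 54% + 35% = 152%.

152%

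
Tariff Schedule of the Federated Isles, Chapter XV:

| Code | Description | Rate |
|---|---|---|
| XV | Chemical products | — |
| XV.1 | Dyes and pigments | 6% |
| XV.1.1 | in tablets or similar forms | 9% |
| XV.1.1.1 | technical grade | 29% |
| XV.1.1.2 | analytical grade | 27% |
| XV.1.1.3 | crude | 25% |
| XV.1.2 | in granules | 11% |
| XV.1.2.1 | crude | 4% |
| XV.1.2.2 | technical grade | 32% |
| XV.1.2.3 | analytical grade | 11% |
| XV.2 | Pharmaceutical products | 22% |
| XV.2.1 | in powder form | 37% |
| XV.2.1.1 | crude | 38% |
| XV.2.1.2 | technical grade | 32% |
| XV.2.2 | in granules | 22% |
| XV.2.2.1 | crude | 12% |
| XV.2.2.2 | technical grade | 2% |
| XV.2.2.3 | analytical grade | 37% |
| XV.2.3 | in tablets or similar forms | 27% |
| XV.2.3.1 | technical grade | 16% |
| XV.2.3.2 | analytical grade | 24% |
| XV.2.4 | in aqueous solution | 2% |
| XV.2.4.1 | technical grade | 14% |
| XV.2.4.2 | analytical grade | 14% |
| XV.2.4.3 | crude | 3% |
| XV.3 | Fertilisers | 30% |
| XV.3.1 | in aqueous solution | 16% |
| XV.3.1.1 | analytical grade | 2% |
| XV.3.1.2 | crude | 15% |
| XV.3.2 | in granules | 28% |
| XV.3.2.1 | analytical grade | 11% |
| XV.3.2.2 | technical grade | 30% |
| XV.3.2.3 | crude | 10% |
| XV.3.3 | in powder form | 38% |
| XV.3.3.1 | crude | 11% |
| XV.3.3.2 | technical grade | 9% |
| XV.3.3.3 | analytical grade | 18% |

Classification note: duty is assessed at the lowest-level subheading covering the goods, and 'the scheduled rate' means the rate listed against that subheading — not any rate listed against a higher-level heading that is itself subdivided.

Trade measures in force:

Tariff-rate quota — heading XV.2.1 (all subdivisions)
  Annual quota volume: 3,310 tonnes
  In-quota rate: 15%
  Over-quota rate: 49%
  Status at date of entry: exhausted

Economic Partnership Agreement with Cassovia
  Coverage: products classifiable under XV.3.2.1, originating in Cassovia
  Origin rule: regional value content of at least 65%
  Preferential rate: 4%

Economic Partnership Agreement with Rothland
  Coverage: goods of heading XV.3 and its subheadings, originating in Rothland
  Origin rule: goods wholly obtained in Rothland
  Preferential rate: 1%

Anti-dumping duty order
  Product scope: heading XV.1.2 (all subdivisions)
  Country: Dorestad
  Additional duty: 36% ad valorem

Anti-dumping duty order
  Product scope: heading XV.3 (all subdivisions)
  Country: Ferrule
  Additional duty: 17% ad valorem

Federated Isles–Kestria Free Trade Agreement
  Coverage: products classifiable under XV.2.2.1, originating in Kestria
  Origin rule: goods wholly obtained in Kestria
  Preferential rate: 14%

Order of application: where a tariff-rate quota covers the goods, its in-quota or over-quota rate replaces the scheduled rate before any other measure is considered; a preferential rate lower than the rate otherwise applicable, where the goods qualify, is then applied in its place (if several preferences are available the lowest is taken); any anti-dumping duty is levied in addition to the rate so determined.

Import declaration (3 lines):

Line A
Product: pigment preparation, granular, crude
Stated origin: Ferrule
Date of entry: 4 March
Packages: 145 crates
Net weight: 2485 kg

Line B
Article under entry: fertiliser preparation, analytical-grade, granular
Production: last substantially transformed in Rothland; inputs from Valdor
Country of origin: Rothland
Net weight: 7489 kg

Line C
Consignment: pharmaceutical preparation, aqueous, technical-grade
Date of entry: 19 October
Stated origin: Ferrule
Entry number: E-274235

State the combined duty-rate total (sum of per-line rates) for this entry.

Line A: pigment → XV.1; granular → XV.1.2; crude → XV.1.2.1. Scheduled 4%. No special measure applies. → 4%.
Line B: fertiliser → XV.3; granular → XV.3.2; analytical-grade → XV.3.2.1. Scheduled 11%. Rothland agreement on XV.3: not wholly obtained. → 11%.
Line C: pharmaceutical → XV.2; aqueous → XV.2.4; technical-grade → XV.2.4.1. Scheduled 14%. No special measure applies. → 14%.
Sum: 4% + 11% + 14% = 29%.

29%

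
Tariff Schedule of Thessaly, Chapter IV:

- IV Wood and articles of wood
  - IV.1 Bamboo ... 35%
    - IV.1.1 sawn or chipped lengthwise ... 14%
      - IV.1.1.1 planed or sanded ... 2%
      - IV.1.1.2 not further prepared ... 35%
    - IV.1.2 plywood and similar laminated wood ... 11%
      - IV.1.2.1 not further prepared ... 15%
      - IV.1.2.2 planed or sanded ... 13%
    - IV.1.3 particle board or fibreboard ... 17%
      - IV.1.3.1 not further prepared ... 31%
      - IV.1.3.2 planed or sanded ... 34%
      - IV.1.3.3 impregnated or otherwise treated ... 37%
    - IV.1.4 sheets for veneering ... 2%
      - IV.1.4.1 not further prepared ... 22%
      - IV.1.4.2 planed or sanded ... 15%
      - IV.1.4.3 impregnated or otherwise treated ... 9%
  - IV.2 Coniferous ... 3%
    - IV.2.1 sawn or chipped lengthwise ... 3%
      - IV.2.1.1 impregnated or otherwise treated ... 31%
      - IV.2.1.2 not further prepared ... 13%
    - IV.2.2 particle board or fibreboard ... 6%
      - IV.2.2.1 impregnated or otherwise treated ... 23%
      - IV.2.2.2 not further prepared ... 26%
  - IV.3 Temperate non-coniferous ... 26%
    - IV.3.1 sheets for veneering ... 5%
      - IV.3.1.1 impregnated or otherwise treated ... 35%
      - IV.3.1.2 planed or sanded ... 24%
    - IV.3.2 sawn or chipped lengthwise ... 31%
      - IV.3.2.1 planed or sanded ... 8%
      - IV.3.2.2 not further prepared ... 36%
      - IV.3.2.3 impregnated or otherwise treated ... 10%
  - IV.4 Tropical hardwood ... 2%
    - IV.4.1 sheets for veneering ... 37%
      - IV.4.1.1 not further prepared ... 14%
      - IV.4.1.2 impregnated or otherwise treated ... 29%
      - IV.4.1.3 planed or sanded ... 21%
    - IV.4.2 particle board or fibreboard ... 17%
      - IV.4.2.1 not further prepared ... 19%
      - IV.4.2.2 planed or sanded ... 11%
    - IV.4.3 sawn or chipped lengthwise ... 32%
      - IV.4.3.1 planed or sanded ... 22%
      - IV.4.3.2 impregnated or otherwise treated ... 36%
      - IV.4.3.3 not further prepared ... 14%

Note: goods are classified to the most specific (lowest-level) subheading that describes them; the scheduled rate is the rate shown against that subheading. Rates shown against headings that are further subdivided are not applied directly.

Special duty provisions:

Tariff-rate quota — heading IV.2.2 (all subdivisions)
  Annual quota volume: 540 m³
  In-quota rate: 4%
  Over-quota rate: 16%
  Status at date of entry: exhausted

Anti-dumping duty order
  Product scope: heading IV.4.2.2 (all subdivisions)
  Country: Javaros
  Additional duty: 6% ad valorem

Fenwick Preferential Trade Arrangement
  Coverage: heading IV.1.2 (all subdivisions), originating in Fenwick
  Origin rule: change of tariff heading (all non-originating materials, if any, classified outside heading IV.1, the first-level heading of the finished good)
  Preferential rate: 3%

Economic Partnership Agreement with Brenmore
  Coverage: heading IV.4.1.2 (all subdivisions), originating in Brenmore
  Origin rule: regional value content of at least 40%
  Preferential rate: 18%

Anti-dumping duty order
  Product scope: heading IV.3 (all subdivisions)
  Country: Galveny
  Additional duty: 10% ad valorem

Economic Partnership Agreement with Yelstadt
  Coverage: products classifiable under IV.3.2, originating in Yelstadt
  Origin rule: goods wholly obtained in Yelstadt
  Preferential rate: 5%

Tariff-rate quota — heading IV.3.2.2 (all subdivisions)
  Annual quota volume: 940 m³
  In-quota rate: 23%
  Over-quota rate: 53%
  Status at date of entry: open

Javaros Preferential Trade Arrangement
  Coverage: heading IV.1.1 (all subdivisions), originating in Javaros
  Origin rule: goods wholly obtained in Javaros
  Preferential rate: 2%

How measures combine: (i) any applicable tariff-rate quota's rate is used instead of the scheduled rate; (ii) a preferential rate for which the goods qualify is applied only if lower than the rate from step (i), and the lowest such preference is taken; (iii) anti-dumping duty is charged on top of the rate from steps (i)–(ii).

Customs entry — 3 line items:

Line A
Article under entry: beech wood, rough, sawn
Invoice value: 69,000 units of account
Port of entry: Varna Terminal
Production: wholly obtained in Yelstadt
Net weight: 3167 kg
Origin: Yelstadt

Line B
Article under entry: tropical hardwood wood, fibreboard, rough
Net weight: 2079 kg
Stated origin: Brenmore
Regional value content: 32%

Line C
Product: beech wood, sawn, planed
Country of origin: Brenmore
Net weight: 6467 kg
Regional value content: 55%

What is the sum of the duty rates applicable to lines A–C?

Line A: beech → IV.3; sawn → IV.3.2; rough → IV.3.2.2. Scheduled 36%. quota on IV.3.2.2 open → in-quota 23%; Yelstadt agreement on IV.3.2: wholly obtained → 5% available; preferential 5%. → 5%.
Line B: tropical hardwood → IV.4; fibreboard → IV.4.2; rough → IV.4.2.1. Scheduled 19%. Brenmore agreement on IV.4.1.2: IV.4.2.1 not covered. → 19%.
Line C: beech → IV.3; sawn → IV.3.2; planed → IV.3.2.1. Scheduled 8%. Brenmore agreement on IV.4.1.2: IV.3.2.1 not covered. → 8%.
Sum: 5% + 19% + 8% = 32%.

32%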